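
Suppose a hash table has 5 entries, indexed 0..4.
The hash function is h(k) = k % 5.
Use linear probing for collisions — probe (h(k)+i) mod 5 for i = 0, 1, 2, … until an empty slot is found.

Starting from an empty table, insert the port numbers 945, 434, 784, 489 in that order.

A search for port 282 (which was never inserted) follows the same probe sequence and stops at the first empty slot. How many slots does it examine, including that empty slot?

945: h=0 -> slot 0
434: h=4 -> slot 4
784: h=4, probe 4,0,1 -> slot 1
489: h=4, probe 4,0,1,2 -> slot 2
Table: [945, 784, 489, -, 434]
Lookup 282: h=2, probe 2,3 → slot 3 empty, not found.

2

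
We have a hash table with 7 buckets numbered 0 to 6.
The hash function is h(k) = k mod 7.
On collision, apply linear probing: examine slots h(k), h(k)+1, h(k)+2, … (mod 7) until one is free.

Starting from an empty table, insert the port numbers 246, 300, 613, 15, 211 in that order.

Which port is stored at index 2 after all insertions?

246: h=1 => slot 1
300: h=6 => slot 6
613: h=4 => slot 4
15: h=1, probe 1,2 => slot 2
211: h=1, probe 1,2,3 => slot 3
Table: [—, 246, 15, 211, 613, —, 300]

15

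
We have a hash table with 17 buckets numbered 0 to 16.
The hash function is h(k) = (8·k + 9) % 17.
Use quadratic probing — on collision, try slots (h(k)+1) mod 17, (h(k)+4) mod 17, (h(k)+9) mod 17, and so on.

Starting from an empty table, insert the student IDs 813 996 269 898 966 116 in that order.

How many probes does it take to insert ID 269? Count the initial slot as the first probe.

Insert 813: h=2, slot 2 empty -> index 2.
Insert 996: h=4, slot 4 empty -> index 4.
Insert 269: h=2, slot 2 occupied -> index 3.
Insert 898: h=2, slots 2,3 occupied -> index 6.
Insert 966: h=2, slots 2,3,6 occupied -> index 11.
Insert 116: h=2, slots 2,3,6,11 occupied -> index 1.
Table: [., 116, 813, 269, 996, ., 898, ., ., ., ., 966, ., ., ., ., .]

2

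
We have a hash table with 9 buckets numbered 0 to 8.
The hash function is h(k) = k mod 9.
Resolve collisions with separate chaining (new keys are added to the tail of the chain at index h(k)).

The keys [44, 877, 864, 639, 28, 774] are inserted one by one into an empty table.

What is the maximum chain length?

3

Insert 44: h=8, bucket 8 empty -> new chain.
Insert 877: h=4, bucket 4 empty -> new chain.
Insert 864: h=0, bucket 0 empty -> new chain.
Insert 639: h=0, bucket 0 nonempty -> append to chain.
Insert 28: h=1, bucket 1 empty -> new chain.
Insert 774: h=0, bucket 0 nonempty -> append to chain.
Final buckets:
0: 864 -> 639 -> 774
1: 28
2: ∅
3: ∅
4: 877
5: ∅
6: ∅
7: ∅
8: 44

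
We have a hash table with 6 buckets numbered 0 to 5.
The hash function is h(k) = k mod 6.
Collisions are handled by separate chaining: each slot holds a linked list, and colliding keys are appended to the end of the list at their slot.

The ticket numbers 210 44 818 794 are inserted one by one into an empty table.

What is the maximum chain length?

3

210 -> bucket 0
44 -> bucket 2
818 -> bucket 2 (collision)
794 -> bucket 2 (collision)
Final buckets:
0: 210
1: .
2: 44 -> 818 -> 794
3: .
4: .
5: .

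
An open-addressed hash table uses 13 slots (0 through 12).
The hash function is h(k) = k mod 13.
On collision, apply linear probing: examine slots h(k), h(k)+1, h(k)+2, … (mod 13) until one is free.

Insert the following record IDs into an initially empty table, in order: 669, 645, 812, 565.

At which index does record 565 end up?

9

669: h=6 -> slot 6
645: h=8 -> slot 8
812: h=6, probe 6,7 -> slot 7
565: h=6, probe 6,7,8,9 -> slot 9
Table: [., ., ., ., ., ., 669, 812, 645, 565, ., ., .]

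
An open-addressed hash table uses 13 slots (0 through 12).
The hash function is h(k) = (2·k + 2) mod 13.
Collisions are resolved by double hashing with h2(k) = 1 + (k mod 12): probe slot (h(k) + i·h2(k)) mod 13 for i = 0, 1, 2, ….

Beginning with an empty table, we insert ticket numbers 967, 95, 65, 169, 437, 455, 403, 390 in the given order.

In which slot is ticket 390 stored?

967: h=12 -> slot 12
95: h=10 -> slot 10
65: h=2 -> slot 2
169: h=2, h2=2, probe 2,4 -> slot 4
437: h=5 -> slot 5
455: h=2, h2=12, probe 2,1 -> slot 1
403: h=2, h2=8, probe 2,10,5,0 -> slot 0
390: h=2, h2=7, probe 2,9 -> slot 9
Table: [403, 455, 65, -, 169, 437, -, -, -, 390, 95, -, 967]

9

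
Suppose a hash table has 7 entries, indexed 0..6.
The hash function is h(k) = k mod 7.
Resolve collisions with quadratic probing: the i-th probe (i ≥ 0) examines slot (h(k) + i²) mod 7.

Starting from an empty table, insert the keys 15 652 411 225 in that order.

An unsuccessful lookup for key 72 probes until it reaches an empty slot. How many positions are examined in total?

Insert 15: h=1, slot 1 empty → index 1.
Insert 652: h=1, slot 1 occupied → index 2.
Insert 411: h=5, slot 5 empty → index 5.
Insert 225: h=1, slots 1,2,5 occupied → index 3.
Table: [—, 15, 652, 225, —, 411, —]
Lookup 72: h=2, probe 2,3,6 → slot 6 empty, not found.

3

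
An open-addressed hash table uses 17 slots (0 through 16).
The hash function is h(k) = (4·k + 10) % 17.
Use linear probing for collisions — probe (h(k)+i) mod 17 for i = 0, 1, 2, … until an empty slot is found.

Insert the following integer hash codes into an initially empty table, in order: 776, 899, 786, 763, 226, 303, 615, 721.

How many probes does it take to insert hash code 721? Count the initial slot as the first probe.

3

776: h=3 => slot 3
899: h=2 => slot 2
786: h=9 => slot 9
763: h=2, probe 2,3,4 => slot 4
226: h=13 => slot 13
303: h=15 => slot 15
615: h=5 => slot 5
721: h=4, probe 4,5,6 => slot 6
Table: [∅, ∅, 899, 776, 763, 615, 721, ∅, ∅, 786, ∅, ∅, ∅, 226, ∅, 303, ∅]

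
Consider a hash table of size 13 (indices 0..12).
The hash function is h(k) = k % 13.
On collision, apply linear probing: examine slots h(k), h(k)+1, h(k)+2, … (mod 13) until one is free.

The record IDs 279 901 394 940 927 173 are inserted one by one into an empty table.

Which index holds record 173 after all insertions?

279 hashes to 6; slot 6 is free => place at 6.
901 hashes to 4; slot 4 is free => place at 4.
394 hashes to 4; 4 taken => place at 5.
940 hashes to 4; 4,5,6 taken => place at 7.
927 hashes to 4; 4,5,6,7 taken => place at 8.
173 hashes to 4; 4,5,6,7,8 taken => place at 9.
Table: [-, -, -, -, 901, 394, 279, 940, 927, 173, -, -, -]

9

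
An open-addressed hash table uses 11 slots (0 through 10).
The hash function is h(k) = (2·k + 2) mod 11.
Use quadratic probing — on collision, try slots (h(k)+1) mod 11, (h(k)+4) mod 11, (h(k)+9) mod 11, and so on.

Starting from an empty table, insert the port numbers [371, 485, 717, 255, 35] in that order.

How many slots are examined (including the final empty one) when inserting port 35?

371 hashes to 7; slot 7 is free → place at 7.
485 hashes to 4; slot 4 is free → place at 4.
717 hashes to 6; slot 6 is free → place at 6.
255 hashes to 6; 6,7 taken → place at 10.
35 hashes to 6; 6,7,10,4 taken → place at 0.
Table: [35, _, _, _, 485, _, 717, 371, _, _, 255]

5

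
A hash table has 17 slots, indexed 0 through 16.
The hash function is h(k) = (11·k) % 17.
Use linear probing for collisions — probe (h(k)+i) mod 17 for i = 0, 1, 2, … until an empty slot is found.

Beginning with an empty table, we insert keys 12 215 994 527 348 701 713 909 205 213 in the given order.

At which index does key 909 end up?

Insert 12: h=13, slot 13 empty -> index 13.
Insert 215: h=2, slot 2 empty -> index 2.
Insert 994: h=3, slot 3 empty -> index 3.
Insert 527: h=0, slot 0 empty -> index 0.
Insert 348: h=3, slot 3 occupied -> index 4.
Insert 701: h=10, slot 10 empty -> index 10.
Insert 713: h=6, slot 6 empty -> index 6.
Insert 909: h=3, slots 3,4 occupied -> index 5.
Insert 205: h=11, slot 11 empty -> index 11.
Insert 213: h=14, slot 14 empty -> index 14.
Table: [527, —, 215, 994, 348, 909, 713, —, —, —, 701, 205, —, 12, 213, —, —]

5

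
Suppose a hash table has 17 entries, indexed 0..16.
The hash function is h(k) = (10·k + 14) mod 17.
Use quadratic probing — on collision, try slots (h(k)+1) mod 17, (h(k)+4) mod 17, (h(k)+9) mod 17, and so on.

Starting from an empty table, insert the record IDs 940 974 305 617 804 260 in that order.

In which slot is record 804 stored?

5

940: h=13 -> slot 13
974: h=13, probe 13,14 -> slot 14
305: h=4 -> slot 4
617: h=13, probe 13,14,0 -> slot 0
804: h=13, probe 13,14,0,5 -> slot 5
260: h=13, probe 13,14,0,5,12 -> slot 12
Table: [617, ., ., ., 305, 804, ., ., ., ., ., ., 260, 940, 974, ., .]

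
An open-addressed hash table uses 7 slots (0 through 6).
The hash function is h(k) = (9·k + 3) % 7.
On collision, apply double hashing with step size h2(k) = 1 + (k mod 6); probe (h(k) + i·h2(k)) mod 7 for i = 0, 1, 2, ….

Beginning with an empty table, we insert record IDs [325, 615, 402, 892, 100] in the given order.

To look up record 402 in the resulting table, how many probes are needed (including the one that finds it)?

325 hashes to 2; slot 2 is free → place at 2.
615 hashes to 1; slot 1 is free → place at 1.
402 hashes to 2, h2=1; 2 taken → place at 3.
892 hashes to 2, h2=5; 2 taken → place at 0.
100 hashes to 0, h2=5; 0 taken → place at 5.
Table: [892, 615, 325, 402, ∅, 100, ∅]
Lookup 402: h=2, h2=1, probe 2,3 → found at 3.

2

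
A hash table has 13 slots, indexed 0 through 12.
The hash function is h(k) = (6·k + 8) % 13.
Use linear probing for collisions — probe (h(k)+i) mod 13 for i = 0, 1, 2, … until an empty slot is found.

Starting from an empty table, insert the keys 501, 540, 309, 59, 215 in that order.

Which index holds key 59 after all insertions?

501: h=11 → slot 11
540: h=11, probe 11,12 → slot 12
309: h=3 → slot 3
59: h=11, probe 11,12,0 → slot 0
215: h=11, probe 11,12,0,1 → slot 1
Table: [59, 215, —, 309, —, —, —, —, —, —, —, 501, 540]

0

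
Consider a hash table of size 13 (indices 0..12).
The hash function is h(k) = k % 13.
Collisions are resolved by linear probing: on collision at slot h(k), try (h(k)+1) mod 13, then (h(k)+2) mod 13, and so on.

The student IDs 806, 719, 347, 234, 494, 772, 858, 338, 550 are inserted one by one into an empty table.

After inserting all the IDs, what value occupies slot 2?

494

806 hashes to 0; slot 0 is free => place at 0.
719 hashes to 4; slot 4 is free => place at 4.
347 hashes to 9; slot 9 is free => place at 9.
234 hashes to 0; 0 taken => place at 1.
494 hashes to 0; 0,1 taken => place at 2.
772 hashes to 5; slot 5 is free => place at 5.
858 hashes to 0; 0,1,2 taken => place at 3.
338 hashes to 0; 0,1,2,3,4,5 taken => place at 6.
550 hashes to 4; 4,5,6 taken => place at 7.
Table: [806, 234, 494, 858, 719, 772, 338, 550, ∅, 347, ∅, ∅, ∅]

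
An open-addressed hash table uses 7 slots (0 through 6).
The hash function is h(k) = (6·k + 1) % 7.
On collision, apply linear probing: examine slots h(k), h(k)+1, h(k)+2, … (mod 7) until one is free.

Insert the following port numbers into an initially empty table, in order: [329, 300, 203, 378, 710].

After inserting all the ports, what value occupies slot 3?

329 hashes to 1; slot 1 is free => place at 1.
300 hashes to 2; slot 2 is free => place at 2.
203 hashes to 1; 1,2 taken => place at 3.
378 hashes to 1; 1,2,3 taken => place at 4.
710 hashes to 5; slot 5 is free => place at 5.
Table: [-, 329, 300, 203, 378, 710, -]

203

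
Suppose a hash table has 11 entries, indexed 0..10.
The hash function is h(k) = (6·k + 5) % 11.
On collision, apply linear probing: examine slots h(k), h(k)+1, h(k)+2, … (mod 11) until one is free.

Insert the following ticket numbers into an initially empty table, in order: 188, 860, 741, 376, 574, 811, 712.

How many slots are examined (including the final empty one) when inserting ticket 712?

4

188 hashes to 0; slot 0 is free -> place at 0.
860 hashes to 6; slot 6 is free -> place at 6.
741 hashes to 7; slot 7 is free -> place at 7.
376 hashes to 6; 6,7 taken -> place at 8.
574 hashes to 6; 6,7,8 taken -> place at 9.
811 hashes to 9; 9 taken -> place at 10.
712 hashes to 9; 9,10,0 taken -> place at 1.
Table: [188, 712, ∅, ∅, ∅, ∅, 860, 741, 376, 574, 811]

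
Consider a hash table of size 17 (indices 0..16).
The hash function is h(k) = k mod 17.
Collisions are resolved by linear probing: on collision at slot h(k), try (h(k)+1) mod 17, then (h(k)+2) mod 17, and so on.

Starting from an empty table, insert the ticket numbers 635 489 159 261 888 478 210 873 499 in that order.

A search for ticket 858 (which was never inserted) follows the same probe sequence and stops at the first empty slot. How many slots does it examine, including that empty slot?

5

Insert 635: h=6, slot 6 empty -> index 6.
Insert 489: h=13, slot 13 empty -> index 13.
Insert 159: h=6, slot 6 occupied -> index 7.
Insert 261: h=6, slots 6,7 occupied -> index 8.
Insert 888: h=4, slot 4 empty -> index 4.
Insert 478: h=2, slot 2 empty -> index 2.
Insert 210: h=6, slots 6,7,8 occupied -> index 9.
Insert 873: h=6, slots 6,7,8,9 occupied -> index 10.
Insert 499: h=6, slots 6,7,8,9,10 occupied -> index 11.
Table: [-, -, 478, -, 888, -, 635, 159, 261, 210, 873, 499, -, 489, -, -, -]
Lookup 858: h=8, probe 8,9,10,11,12 → slot 12 empty, not found.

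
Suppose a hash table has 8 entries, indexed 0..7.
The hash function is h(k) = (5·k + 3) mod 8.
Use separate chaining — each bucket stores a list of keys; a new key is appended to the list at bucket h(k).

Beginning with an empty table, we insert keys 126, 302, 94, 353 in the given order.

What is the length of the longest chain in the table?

3

Insert 126: h=1, bucket 1 empty → new chain.
Insert 302: h=1, bucket 1 nonempty → append to chain.
Insert 94: h=1, bucket 1 nonempty → append to chain.
Insert 353: h=0, bucket 0 empty → new chain.
Final buckets:
0: 353
1: 126 -> 302 -> 94
2: —
3: —
4: —
5: —
6: —
7: —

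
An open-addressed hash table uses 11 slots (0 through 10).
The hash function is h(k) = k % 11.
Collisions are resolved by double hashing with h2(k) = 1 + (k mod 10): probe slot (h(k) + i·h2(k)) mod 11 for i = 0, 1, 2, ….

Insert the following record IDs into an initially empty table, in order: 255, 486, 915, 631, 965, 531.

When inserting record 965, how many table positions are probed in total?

Insert 255: h=2, slot 2 empty -> index 2.
Insert 486: h=2, h2=7, slot 2 occupied -> index 9.
Insert 915: h=2, h2=6, slot 2 occupied -> index 8.
Insert 631: h=4, slot 4 empty -> index 4.
Insert 965: h=8, h2=6, slot 8 occupied -> index 3.
Insert 531: h=3, h2=2, slot 3 occupied -> index 5.
Table: [—, —, 255, 965, 631, 531, —, —, 915, 486, —]

2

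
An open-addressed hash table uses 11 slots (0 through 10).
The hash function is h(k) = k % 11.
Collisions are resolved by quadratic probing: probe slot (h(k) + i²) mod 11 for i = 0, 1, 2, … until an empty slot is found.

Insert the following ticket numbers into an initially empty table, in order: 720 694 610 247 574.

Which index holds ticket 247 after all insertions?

720: h=5 -> slot 5
694: h=1 -> slot 1
610: h=5, probe 5,6 -> slot 6
247: h=5, probe 5,6,9 -> slot 9
574: h=2 -> slot 2
Table: [., 694, 574, ., ., 720, 610, ., ., 247, .]

9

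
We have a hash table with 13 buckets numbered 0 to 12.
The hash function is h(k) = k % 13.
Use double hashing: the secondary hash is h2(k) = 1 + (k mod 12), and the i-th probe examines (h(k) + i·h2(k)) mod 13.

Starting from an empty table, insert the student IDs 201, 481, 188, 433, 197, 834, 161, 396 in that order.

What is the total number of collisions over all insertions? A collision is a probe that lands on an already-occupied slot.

4

Insert 201: h=6, slot 6 empty → index 6.
Insert 481: h=0, slot 0 empty → index 0.
Insert 188: h=6, h2=9, slot 6 occupied → index 2.
Insert 433: h=4, slot 4 empty → index 4.
Insert 197: h=2, h2=6, slot 2 occupied → index 8.
Insert 834: h=2, h2=7, slot 2 occupied → index 9.
Insert 161: h=5, slot 5 empty → index 5.
Insert 396: h=6, h2=1, slot 6 occupied → index 7.
Table: [481, ∅, 188, ∅, 433, 161, 201, 396, 197, 834, ∅, ∅, ∅]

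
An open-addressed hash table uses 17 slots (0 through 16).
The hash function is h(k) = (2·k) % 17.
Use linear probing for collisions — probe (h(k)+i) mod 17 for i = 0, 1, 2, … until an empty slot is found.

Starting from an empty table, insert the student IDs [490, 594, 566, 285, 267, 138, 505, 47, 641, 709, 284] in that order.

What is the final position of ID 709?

14

490 hashes to 11; slot 11 is free → place at 11.
594 hashes to 15; slot 15 is free → place at 15.
566 hashes to 10; slot 10 is free → place at 10.
285 hashes to 9; slot 9 is free → place at 9.
267 hashes to 7; slot 7 is free → place at 7.
138 hashes to 4; slot 4 is free → place at 4.
505 hashes to 7; 7 taken → place at 8.
47 hashes to 9; 9,10,11 taken → place at 12.
641 hashes to 7; 7,8,9,10,11,12 taken → place at 13.
709 hashes to 7; 7,8,9,10,11,12,13 taken → place at 14.
284 hashes to 7; 7,8,9,10,11,12,13,14,15 taken → place at 16.
Table: [—, —, —, —, 138, —, —, 267, 505, 285, 566, 490, 47, 641, 709, 594, 284]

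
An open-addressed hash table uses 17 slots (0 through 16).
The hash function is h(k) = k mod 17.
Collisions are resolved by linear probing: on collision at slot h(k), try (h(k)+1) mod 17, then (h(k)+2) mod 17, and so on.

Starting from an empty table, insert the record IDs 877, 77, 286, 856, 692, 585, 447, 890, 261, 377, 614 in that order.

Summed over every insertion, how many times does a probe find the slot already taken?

Insert 877: h=10, slot 10 empty → index 10.
Insert 77: h=9, slot 9 empty → index 9.
Insert 286: h=14, slot 14 empty → index 14.
Insert 856: h=6, slot 6 empty → index 6.
Insert 692: h=12, slot 12 empty → index 12.
Insert 585: h=7, slot 7 empty → index 7.
Insert 447: h=5, slot 5 empty → index 5.
Insert 890: h=6, slots 6,7 occupied → index 8.
Insert 261: h=6, slots 6,7,8,9,10 occupied → index 11.
Insert 377: h=3, slot 3 empty → index 3.
Insert 614: h=2, slot 2 empty → index 2.
Table: [-, -, 614, 377, -, 447, 856, 585, 890, 77, 877, 261, 692, -, 286, -, -]

7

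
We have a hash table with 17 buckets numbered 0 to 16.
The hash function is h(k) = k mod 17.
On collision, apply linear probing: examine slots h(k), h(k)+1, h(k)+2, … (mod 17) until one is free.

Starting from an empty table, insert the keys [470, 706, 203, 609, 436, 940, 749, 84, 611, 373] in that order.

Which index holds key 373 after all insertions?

3

Insert 470: h=11, slot 11 empty -> index 11.
Insert 706: h=9, slot 9 empty -> index 9.
Insert 203: h=16, slot 16 empty -> index 16.
Insert 609: h=14, slot 14 empty -> index 14.
Insert 436: h=11, slot 11 occupied -> index 12.
Insert 940: h=5, slot 5 empty -> index 5.
Insert 749: h=1, slot 1 empty -> index 1.
Insert 84: h=16, slot 16 occupied -> index 0.
Insert 611: h=16, slots 16,0,1 occupied -> index 2.
Insert 373: h=16, slots 16,0,1,2 occupied -> index 3.
Table: [84, 749, 611, 373, -, 940, -, -, -, 706, -, 470, 436, -, 609, -, 203]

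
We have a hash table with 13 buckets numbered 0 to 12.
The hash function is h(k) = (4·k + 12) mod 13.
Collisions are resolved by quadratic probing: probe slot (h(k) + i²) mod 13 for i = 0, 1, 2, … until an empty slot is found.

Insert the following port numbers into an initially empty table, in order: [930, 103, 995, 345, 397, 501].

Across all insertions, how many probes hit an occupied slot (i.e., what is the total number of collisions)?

10

930: h=1 => slot 1
103: h=8 => slot 8
995: h=1, probe 1,2 => slot 2
345: h=1, probe 1,2,5 => slot 5
397: h=1, probe 1,2,5,10 => slot 10
501: h=1, probe 1,2,5,10,4 => slot 4
Table: [_, 930, 995, _, 501, 345, _, _, 103, _, 397, _, _]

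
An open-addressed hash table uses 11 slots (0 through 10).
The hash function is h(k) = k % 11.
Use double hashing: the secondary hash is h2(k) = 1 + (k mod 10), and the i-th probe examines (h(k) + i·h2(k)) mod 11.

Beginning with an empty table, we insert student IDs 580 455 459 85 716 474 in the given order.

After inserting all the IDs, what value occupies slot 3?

85

580 hashes to 8; slot 8 is free -> place at 8.
455 hashes to 4; slot 4 is free -> place at 4.
459 hashes to 8, h2=10; 8 taken -> place at 7.
85 hashes to 8, h2=6; 8 taken -> place at 3.
716 hashes to 1; slot 1 is free -> place at 1.
474 hashes to 1, h2=5; 1 taken -> place at 6.
Table: [., 716, ., 85, 455, ., 474, 459, 580, ., .]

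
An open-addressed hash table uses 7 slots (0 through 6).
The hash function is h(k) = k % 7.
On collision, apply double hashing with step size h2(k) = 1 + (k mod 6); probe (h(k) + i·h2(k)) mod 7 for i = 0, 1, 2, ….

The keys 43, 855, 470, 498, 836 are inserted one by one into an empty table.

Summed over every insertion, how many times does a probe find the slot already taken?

43: h=1 -> slot 1
855: h=1, h2=4, probe 1,5 -> slot 5
470: h=1, h2=3, probe 1,4 -> slot 4
498: h=1, h2=1, probe 1,2 -> slot 2
836: h=3 -> slot 3
Table: [., 43, 498, 836, 470, 855, .]

3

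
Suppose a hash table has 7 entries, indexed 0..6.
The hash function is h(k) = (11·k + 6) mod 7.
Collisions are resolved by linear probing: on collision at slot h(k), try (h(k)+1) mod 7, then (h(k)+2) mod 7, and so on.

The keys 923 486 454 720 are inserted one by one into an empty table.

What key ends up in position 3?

454

923: h=2 -> slot 2
486: h=4 -> slot 4
454: h=2, probe 2,3 -> slot 3
720: h=2, probe 2,3,4,5 -> slot 5
Table: [_, _, 923, 454, 486, 720, _]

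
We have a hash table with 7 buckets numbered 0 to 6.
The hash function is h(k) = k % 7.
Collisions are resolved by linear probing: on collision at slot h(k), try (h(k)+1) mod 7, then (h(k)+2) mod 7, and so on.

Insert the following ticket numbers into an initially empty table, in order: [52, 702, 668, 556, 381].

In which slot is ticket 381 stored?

6

52: h=3 → slot 3
702: h=2 → slot 2
668: h=3, probe 3,4 → slot 4
556: h=3, probe 3,4,5 → slot 5
381: h=3, probe 3,4,5,6 → slot 6
Table: [-, -, 702, 52, 668, 556, 381]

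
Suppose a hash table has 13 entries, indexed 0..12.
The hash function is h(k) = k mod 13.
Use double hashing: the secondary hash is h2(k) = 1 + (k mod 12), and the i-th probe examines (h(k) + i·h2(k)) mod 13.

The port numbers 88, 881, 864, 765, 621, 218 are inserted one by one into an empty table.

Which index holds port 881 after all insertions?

88 hashes to 10; slot 10 is free -> place at 10.
881 hashes to 10, h2=6; 10 taken -> place at 3.
864 hashes to 6; slot 6 is free -> place at 6.
765 hashes to 11; slot 11 is free -> place at 11.
621 hashes to 10, h2=10; 10 taken -> place at 7.
218 hashes to 10, h2=3; 10 taken -> place at 0.
Table: [218, _, _, 881, _, _, 864, 621, _, _, 88, 765, _]

3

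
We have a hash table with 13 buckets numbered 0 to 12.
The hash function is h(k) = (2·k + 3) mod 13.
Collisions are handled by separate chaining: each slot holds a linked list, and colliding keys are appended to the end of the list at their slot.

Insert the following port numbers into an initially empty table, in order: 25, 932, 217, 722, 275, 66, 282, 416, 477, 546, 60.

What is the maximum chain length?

25 -> bucket 1
932 -> bucket 8
217 -> bucket 8 (collision)
722 -> bucket 4
275 -> bucket 7
66 -> bucket 5
282 -> bucket 8 (collision)
416 -> bucket 3
477 -> bucket 8 (collision)
546 -> bucket 3 (collision)
60 -> bucket 6
Final buckets:
0: ∅
1: 25
2: ∅
3: 416 -> 546
4: 722
5: 66
6: 60
7: 275
8: 932 -> 217 -> 282 -> 477
9: ∅
10: ∅
11: ∅
12: ∅

4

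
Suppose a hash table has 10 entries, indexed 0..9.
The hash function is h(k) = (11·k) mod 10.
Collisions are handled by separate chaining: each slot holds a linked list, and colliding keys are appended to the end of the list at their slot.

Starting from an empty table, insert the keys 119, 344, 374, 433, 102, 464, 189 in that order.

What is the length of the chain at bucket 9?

Insert 119: h=9, bucket 9 empty → new chain.
Insert 344: h=4, bucket 4 empty → new chain.
Insert 374: h=4, bucket 4 nonempty → append to chain.
Insert 433: h=3, bucket 3 empty → new chain.
Insert 102: h=2, bucket 2 empty → new chain.
Insert 464: h=4, bucket 4 nonempty → append to chain.
Insert 189: h=9, bucket 9 nonempty → append to chain.
Final buckets:
0: -
1: -
2: 102
3: 433
4: 344 -> 374 -> 464
5: -
6: -
7: -
8: -
9: 119 -> 189

2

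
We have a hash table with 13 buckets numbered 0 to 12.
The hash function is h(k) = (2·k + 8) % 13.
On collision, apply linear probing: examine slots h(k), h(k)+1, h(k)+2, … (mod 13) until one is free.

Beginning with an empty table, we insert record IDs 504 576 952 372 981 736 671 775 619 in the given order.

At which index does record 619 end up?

5

504: h=2 => slot 2
576: h=3 => slot 3
952: h=1 => slot 1
372: h=11 => slot 11
981: h=7 => slot 7
736: h=11, probe 11,12 => slot 12
671: h=11, probe 11,12,0 => slot 0
775: h=11, probe 11,12,0,1,2,3,4 => slot 4
619: h=11, probe 11,12,0,1,2,3,4,5 => slot 5
Table: [671, 952, 504, 576, 775, 619, —, 981, —, —, —, 372, 736]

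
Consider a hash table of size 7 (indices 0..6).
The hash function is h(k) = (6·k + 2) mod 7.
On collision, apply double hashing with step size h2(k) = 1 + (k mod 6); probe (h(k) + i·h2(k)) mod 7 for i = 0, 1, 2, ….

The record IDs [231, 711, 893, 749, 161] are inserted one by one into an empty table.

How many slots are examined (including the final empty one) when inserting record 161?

3

Insert 231: h=2, slot 2 empty => index 2.
Insert 711: h=5, slot 5 empty => index 5.
Insert 893: h=5, h2=6, slot 5 occupied => index 4.
Insert 749: h=2, h2=6, slot 2 occupied => index 1.
Insert 161: h=2, h2=6, slots 2,1 occupied => index 0.
Table: [161, 749, 231, —, 893, 711, —]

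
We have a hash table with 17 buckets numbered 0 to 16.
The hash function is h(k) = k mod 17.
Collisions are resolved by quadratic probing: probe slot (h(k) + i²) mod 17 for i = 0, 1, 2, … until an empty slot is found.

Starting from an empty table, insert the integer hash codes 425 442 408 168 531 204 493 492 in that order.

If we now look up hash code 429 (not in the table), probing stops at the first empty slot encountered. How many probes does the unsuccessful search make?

425 hashes to 0; slot 0 is free -> place at 0.
442 hashes to 0; 0 taken -> place at 1.
408 hashes to 0; 0,1 taken -> place at 4.
168 hashes to 15; slot 15 is free -> place at 15.
531 hashes to 4; 4 taken -> place at 5.
204 hashes to 0; 0,1,4 taken -> place at 9.
493 hashes to 0; 0,1,4,9 taken -> place at 16.
492 hashes to 16; 16,0 taken -> place at 3.
Table: [425, 442, -, 492, 408, 531, -, -, -, 204, -, -, -, -, -, 168, 493]
Lookup 429: h=4, probe 4,5,8 → slot 8 empty, not found.

3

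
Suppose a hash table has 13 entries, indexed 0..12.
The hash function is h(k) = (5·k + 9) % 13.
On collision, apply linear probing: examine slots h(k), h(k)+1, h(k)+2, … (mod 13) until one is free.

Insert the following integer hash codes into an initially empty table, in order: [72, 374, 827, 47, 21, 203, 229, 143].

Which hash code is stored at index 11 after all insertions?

72: h=5 → slot 5
374: h=7 → slot 7
827: h=10 → slot 10
47: h=10, probe 10,11 → slot 11
21: h=10, probe 10,11,12 → slot 12
203: h=10, probe 10,11,12,0 → slot 0
229: h=10, probe 10,11,12,0,1 → slot 1
143: h=9 → slot 9
Table: [203, 229, ∅, ∅, ∅, 72, ∅, 374, ∅, 143, 827, 47, 21]

47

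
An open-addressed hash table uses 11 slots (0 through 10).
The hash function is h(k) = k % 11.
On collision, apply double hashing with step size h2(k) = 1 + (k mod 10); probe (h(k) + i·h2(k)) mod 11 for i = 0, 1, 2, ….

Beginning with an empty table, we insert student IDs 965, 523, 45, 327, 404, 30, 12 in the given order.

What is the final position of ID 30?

9

965 hashes to 8; slot 8 is free → place at 8.
523 hashes to 6; slot 6 is free → place at 6.
45 hashes to 1; slot 1 is free → place at 1.
327 hashes to 8, h2=8; 8 taken → place at 5.
404 hashes to 8, h2=5; 8 taken → place at 2.
30 hashes to 8, h2=1; 8 taken → place at 9.
12 hashes to 1, h2=3; 1 taken → place at 4.
Table: [—, 45, 404, —, 12, 327, 523, —, 965, 30, —]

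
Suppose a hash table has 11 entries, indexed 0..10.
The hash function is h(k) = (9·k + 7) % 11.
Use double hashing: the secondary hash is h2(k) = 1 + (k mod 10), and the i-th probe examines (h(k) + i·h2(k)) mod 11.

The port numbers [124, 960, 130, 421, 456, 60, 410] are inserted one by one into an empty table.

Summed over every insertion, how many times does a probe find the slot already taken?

6

124 hashes to 1; slot 1 is free -> place at 1.
960 hashes to 1, h2=1; 1 taken -> place at 2.
130 hashes to 0; slot 0 is free -> place at 0.
421 hashes to 1, h2=2; 1 taken -> place at 3.
456 hashes to 8; slot 8 is free -> place at 8.
60 hashes to 8, h2=1; 8 taken -> place at 9.
410 hashes to 1, h2=1; 1,2,3 taken -> place at 4.
Table: [130, 124, 960, 421, 410, ∅, ∅, ∅, 456, 60, ∅]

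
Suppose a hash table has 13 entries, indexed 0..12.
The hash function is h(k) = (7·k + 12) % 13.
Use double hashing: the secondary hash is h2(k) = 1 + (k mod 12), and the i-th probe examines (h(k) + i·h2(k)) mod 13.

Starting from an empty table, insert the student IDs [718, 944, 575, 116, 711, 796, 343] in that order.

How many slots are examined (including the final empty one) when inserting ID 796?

2

718: h=7 -> slot 7
944: h=3 -> slot 3
575: h=7, h2=12, probe 7,6 -> slot 6
116: h=5 -> slot 5
711: h=10 -> slot 10
796: h=7, h2=5, probe 7,12 -> slot 12
343: h=8 -> slot 8
Table: [—, —, —, 944, —, 116, 575, 718, 343, —, 711, —, 796]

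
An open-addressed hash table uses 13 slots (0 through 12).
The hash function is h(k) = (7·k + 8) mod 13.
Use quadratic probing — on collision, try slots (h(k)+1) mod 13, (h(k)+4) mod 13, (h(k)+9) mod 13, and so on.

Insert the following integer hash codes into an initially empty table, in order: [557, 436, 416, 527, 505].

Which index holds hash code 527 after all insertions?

6

557 hashes to 7; slot 7 is free => place at 7.
436 hashes to 5; slot 5 is free => place at 5.
416 hashes to 8; slot 8 is free => place at 8.
527 hashes to 5; 5 taken => place at 6.
505 hashes to 7; 7,8 taken => place at 11.
Table: [∅, ∅, ∅, ∅, ∅, 436, 527, 557, 416, ∅, ∅, 505, ∅]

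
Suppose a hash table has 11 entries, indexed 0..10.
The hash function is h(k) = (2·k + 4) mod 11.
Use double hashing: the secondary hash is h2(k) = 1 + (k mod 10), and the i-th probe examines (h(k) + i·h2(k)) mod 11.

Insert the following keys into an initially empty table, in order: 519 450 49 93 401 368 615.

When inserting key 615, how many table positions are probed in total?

519: h=8 -> slot 8
450: h=2 -> slot 2
49: h=3 -> slot 3
93: h=3, h2=4, probe 3,7 -> slot 7
401: h=3, h2=2, probe 3,5 -> slot 5
368: h=3, h2=9, probe 3,1 -> slot 1
615: h=2, h2=6, probe 2,8,3,9 -> slot 9
Table: [_, 368, 450, 49, _, 401, _, 93, 519, 615, _]

4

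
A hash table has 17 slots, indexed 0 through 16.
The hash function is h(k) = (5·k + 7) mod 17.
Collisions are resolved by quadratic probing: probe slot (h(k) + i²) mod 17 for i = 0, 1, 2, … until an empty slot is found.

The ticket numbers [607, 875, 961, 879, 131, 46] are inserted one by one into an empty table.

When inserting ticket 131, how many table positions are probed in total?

3

607 hashes to 16; slot 16 is free -> place at 16.
875 hashes to 13; slot 13 is free -> place at 13.
961 hashes to 1; slot 1 is free -> place at 1.
879 hashes to 16; 16 taken -> place at 0.
131 hashes to 16; 16,0 taken -> place at 3.
46 hashes to 16; 16,0,3 taken -> place at 8.
Table: [879, 961, ∅, 131, ∅, ∅, ∅, ∅, 46, ∅, ∅, ∅, ∅, 875, ∅, ∅, 607]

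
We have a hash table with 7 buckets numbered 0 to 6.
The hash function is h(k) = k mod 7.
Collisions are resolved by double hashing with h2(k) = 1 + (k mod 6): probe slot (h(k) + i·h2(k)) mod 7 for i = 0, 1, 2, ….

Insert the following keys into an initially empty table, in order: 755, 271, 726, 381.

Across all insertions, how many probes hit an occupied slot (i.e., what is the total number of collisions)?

755 hashes to 6; slot 6 is free → place at 6.
271 hashes to 5; slot 5 is free → place at 5.
726 hashes to 5, h2=1; 5,6 taken → place at 0.
381 hashes to 3; slot 3 is free → place at 3.
Table: [726, -, -, 381, -, 271, 755]

2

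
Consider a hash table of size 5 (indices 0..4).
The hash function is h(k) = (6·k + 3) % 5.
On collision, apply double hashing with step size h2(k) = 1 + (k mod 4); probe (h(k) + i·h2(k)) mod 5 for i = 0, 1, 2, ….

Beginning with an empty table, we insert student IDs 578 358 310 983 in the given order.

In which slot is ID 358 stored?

4

578: h=1 → slot 1
358: h=1, h2=3, probe 1,4 → slot 4
310: h=3 → slot 3
983: h=1, h2=4, probe 1,0 → slot 0
Table: [983, 578, _, 310, 358]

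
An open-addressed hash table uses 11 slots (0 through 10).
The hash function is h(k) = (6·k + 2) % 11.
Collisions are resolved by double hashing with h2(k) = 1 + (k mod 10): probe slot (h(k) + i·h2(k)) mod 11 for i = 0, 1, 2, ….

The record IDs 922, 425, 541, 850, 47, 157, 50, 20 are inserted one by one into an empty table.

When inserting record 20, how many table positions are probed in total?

922 hashes to 1; slot 1 is free → place at 1.
425 hashes to 0; slot 0 is free → place at 0.
541 hashes to 3; slot 3 is free → place at 3.
850 hashes to 9; slot 9 is free → place at 9.
47 hashes to 9, h2=8; 9 taken → place at 6.
157 hashes to 9, h2=8; 9,6,3,0 taken → place at 8.
50 hashes to 5; slot 5 is free → place at 5.
20 hashes to 1, h2=1; 1 taken → place at 2.
Table: [425, 922, 20, 541, -, 50, 47, -, 157, 850, -]

2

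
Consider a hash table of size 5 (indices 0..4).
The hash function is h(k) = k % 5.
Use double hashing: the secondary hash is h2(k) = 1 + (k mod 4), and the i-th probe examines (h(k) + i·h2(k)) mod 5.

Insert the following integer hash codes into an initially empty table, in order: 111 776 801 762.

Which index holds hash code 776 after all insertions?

111: h=1 → slot 1
776: h=1, h2=1, probe 1,2 → slot 2
801: h=1, h2=2, probe 1,3 → slot 3
762: h=2, h2=3, probe 2,0 → slot 0
Table: [762, 111, 776, 801, _]

2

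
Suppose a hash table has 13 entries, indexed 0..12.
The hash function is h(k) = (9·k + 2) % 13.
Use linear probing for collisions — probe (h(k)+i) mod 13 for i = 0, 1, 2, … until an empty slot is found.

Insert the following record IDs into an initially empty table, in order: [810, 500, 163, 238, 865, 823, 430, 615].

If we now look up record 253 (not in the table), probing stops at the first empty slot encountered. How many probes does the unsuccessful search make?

810 hashes to 12; slot 12 is free => place at 12.
500 hashes to 4; slot 4 is free => place at 4.
163 hashes to 0; slot 0 is free => place at 0.
238 hashes to 12; 12,0 taken => place at 1.
865 hashes to 0; 0,1 taken => place at 2.
823 hashes to 12; 12,0,1,2 taken => place at 3.
430 hashes to 11; slot 11 is free => place at 11.
615 hashes to 12; 12,0,1,2,3,4 taken => place at 5.
Table: [163, 238, 865, 823, 500, 615, -, -, -, -, -, 430, 810]
Lookup 253: h=4, probe 4,5,6 → slot 6 empty, not found.

3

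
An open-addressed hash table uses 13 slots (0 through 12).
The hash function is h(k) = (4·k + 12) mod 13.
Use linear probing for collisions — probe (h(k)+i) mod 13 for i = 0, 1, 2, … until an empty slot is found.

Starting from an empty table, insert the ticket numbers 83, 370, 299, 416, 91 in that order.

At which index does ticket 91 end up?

83: h=6 → slot 6
370: h=10 → slot 10
299: h=12 → slot 12
416: h=12, probe 12,0 → slot 0
91: h=12, probe 12,0,1 → slot 1
Table: [416, 91, _, _, _, _, 83, _, _, _, 370, _, 299]

1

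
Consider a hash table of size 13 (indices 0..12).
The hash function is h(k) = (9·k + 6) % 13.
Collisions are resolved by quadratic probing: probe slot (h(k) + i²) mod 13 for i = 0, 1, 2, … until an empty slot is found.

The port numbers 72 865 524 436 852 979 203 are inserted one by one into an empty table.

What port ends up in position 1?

72: h=4 => slot 4
865: h=4, probe 4,5 => slot 5
524: h=3 => slot 3
436: h=4, probe 4,5,8 => slot 8
852: h=4, probe 4,5,8,0 => slot 0
979: h=3, probe 3,4,7 => slot 7
203: h=0, probe 0,1 => slot 1
Table: [852, 203, _, 524, 72, 865, _, 979, 436, _, _, _, _]

203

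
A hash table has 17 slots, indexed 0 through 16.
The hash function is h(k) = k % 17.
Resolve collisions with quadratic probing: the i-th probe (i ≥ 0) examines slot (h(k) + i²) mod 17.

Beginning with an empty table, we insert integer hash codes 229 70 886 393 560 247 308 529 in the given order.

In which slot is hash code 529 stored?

1

229: h=8 -> slot 8
70: h=2 -> slot 2
886: h=2, probe 2,3 -> slot 3
393: h=2, probe 2,3,6 -> slot 6
560: h=16 -> slot 16
247: h=9 -> slot 9
308: h=2, probe 2,3,6,11 -> slot 11
529: h=2, probe 2,3,6,11,1 -> slot 1
Table: [—, 529, 70, 886, —, —, 393, —, 229, 247, —, 308, —, —, —, —, 560]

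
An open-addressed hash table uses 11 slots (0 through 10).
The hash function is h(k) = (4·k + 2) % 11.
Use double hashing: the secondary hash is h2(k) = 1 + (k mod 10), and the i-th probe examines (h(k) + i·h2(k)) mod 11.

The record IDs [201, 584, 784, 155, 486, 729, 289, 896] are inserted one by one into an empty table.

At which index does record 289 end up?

0

201: h=3 => slot 3
584: h=6 => slot 6
784: h=3, h2=5, probe 3,8 => slot 8
155: h=6, h2=6, probe 6,1 => slot 1
486: h=10 => slot 10
729: h=3, h2=10, probe 3,2 => slot 2
289: h=3, h2=10, probe 3,2,1,0 => slot 0
896: h=0, h2=7, probe 0,7 => slot 7
Table: [289, 155, 729, 201, ∅, ∅, 584, 896, 784, ∅, 486]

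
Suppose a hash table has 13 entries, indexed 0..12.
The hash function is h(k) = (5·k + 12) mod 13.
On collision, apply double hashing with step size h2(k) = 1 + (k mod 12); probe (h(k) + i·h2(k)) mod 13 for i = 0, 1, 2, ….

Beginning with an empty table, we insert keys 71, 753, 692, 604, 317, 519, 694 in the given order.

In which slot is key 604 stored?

71 hashes to 3; slot 3 is free -> place at 3.
753 hashes to 7; slot 7 is free -> place at 7.
692 hashes to 1; slot 1 is free -> place at 1.
604 hashes to 3, h2=5; 3 taken -> place at 8.
317 hashes to 11; slot 11 is free -> place at 11.
519 hashes to 7, h2=4; 7,11 taken -> place at 2.
694 hashes to 11, h2=11; 11 taken -> place at 9.
Table: [., 692, 519, 71, ., ., ., 753, 604, 694, ., 317, .]

8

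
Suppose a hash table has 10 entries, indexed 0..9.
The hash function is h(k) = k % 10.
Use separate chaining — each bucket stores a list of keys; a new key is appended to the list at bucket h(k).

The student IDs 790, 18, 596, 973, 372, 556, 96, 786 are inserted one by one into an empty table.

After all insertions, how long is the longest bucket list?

790 -> bucket 0
18 -> bucket 8
596 -> bucket 6
973 -> bucket 3
372 -> bucket 2
556 -> bucket 6 (collision)
96 -> bucket 6 (collision)
786 -> bucket 6 (collision)
Final buckets:
0: 790
1: _
2: 372
3: 973
4: _
5: _
6: 596 -> 556 -> 96 -> 786
7: _
8: 18
9: _

4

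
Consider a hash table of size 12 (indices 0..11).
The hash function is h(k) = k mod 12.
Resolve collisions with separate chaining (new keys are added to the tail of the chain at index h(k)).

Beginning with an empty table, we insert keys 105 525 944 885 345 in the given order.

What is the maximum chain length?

4

105 -> bucket 9
525 -> bucket 9 (collision)
944 -> bucket 8
885 -> bucket 9 (collision)
345 -> bucket 9 (collision)
Final buckets:
0: -
1: -
2: -
3: -
4: -
5: -
6: -
7: -
8: 944
9: 105 -> 525 -> 885 -> 345
10: -
11: -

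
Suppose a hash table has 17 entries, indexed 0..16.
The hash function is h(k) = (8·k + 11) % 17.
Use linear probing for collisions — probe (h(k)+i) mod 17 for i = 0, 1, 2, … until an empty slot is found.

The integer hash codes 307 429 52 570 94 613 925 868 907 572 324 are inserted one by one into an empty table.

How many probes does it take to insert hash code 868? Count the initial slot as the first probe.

4

307 hashes to 2; slot 2 is free -> place at 2.
429 hashes to 9; slot 9 is free -> place at 9.
52 hashes to 2; 2 taken -> place at 3.
570 hashes to 15; slot 15 is free -> place at 15.
94 hashes to 15; 15 taken -> place at 16.
613 hashes to 2; 2,3 taken -> place at 4.
925 hashes to 16; 16 taken -> place at 0.
868 hashes to 2; 2,3,4 taken -> place at 5.
907 hashes to 8; slot 8 is free -> place at 8.
572 hashes to 14; slot 14 is free -> place at 14.
324 hashes to 2; 2,3,4,5 taken -> place at 6.
Table: [925, _, 307, 52, 613, 868, 324, _, 907, 429, _, _, _, _, 572, 570, 94]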